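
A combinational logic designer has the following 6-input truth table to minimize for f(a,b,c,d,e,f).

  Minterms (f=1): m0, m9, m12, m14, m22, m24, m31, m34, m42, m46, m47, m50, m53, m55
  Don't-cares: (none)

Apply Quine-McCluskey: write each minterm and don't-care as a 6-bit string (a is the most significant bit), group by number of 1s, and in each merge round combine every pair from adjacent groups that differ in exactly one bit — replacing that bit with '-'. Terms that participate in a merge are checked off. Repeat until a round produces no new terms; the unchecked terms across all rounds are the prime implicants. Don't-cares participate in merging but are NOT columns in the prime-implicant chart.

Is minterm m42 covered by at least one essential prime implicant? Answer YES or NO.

[col 0] 000000, 001001, 001100*, 001110*, 010110, 011000, 011111, 100010*, 101010*, 101110*, 101111*, 110010*, 110101*, 110111*
[col 1] -01110, 0011-0, 1-0010, 10-010, 101-10, 10111-, 1101-1
Prime implicants: -01110, 000000, 001001, 0011-0, 010110, 011000, 011111, 1-0010, 10-010, 101-10, 10111-, 1101-1
PI chart (minterm → PIs covering it):
  0 | 000000  (sole → essential)
  9 | 001001  (sole → essential)
  12 | 0011-0  (sole → essential)
  14 | -01110,0011-0
  22 | 010110  (sole → essential)
  24 | 011000  (sole → essential)
  31 | 011111  (sole → essential)
  34 | 1-0010,10-010
  42 | 10-010,101-10
  46 | -01110,101-10,10111-
  47 | 10111-  (sole → essential)
  50 | 1-0010  (sole → essential)
  53 | 1101-1  (sole → essential)
  55 | 1101-1  (sole → essential)
Essential prime implicants: 000000, 001001, 0011-0, 010110, 011000, 011111, 1-0010, 10111-, 1101-1

NO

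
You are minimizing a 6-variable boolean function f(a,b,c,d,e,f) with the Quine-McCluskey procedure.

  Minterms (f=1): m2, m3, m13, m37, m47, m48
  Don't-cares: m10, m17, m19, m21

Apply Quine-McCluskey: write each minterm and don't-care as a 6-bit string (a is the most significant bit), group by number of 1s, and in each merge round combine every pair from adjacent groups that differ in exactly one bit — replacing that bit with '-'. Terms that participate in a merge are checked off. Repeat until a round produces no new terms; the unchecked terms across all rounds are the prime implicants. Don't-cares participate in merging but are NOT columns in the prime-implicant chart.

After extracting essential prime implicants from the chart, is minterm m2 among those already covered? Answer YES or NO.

size-2^0 implicants → 000010(✓)  000011(✓)  001010(✓)  001101  010001(✓)  010011(✓)  010101(✓)  100101  101111  110000
size-2^1 implicants → 0-0011  00-010  00001-  010-01  0100-1
Unchecked terms (primes): 0-0011, 00-010, 00001-, 001101, 010-01, 0100-1, 100101, 101111, 110000
Minterm coverage:
  m2 ⊆ 00-010,00001-
  m3 ⊆ 0-0011,00001-
  m13 ⊆ 001101 [E]
  m37 ⊆ 100101 [E]
  m47 ⊆ 101111 [E]
  m48 ⊆ 110000 [E]
E = {001101, 100101, 101111, 110000}

NO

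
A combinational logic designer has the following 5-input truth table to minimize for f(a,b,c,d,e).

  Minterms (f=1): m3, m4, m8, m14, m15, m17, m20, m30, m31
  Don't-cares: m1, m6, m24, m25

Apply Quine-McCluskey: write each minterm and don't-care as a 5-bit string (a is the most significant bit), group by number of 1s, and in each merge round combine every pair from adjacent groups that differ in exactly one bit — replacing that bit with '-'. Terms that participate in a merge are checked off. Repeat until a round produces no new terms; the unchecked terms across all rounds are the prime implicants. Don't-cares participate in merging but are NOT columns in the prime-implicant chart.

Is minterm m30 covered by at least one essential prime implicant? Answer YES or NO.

size-2^0 implicants → 00001(✓)  00011(✓)  00100(✓)  00110(✓)  01000(✓)  01110(✓)  01111(✓)  10001(✓)  10100(✓)  11000(✓)  11001(✓)  11110(✓)  11111(✓)
size-2^1 implicants → -0001  -0100  -1000  -1110(✓)  -1111(✓)  0-110  000-1  001-0  0111-(✓)  1-001  1100-  1111-(✓)
size-2^2 implicants → -111-
Unchecked terms (primes): -0001, -0100, -1000, -111-, 0-110, 000-1, 001-0, 1-001, 1100-
Minterm coverage:
  m3 ⊆ 000-1 [E]
  m4 ⊆ -0100,001-0
  m8 ⊆ -1000 [E]
  m14 ⊆ -111-,0-110
  m15 ⊆ -111- [E]
  m17 ⊆ -0001,1-001
  m20 ⊆ -0100 [E]
  m30 ⊆ -111- [E]
  m31 ⊆ -111- [E]
E = {-0100, -1000, -111-, 000-1}

YES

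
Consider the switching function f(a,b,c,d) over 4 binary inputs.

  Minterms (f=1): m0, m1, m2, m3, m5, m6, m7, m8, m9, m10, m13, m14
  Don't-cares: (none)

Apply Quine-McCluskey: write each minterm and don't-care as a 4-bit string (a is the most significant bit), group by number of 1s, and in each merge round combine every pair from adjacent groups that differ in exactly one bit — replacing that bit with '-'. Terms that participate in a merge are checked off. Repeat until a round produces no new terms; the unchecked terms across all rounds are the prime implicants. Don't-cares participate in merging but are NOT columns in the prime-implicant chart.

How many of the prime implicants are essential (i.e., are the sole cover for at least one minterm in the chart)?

[col 0] 0000*, 0001*, 0010*, 0011*, 0101*, 0110*, 0111*, 1000*, 1001*, 1010*, 1101*, 1110*
[col 1] -000*, -001*, -010*, -101*, -110*, 0-01*, 0-10*, 0-11*, 00-0*, 00-1*, 000-*, 001-*, 01-1*, 011-*, 1-01*, 1-10*, 10-0*, 100-*
[col 2] --01, --10, -0-0, -00-, 0--1, 0-1-, 00--
Prime implicants: --01, --10, -0-0, -00-, 0--1, 0-1-, 00--
PI chart (minterm → PIs covering it):
  0 | -0-0,-00-,00--
  1 | --01,-00-,0--1,00--
  2 | --10,-0-0,0-1-,00--
  3 | 0--1,0-1-,00--
  5 | --01,0--1
  6 | --10,0-1-
  7 | 0--1,0-1-
  8 | -0-0,-00-
  9 | --01,-00-
  10 | --10,-0-0
  13 | --01  (sole → essential)
  14 | --10  (sole → essential)
Essential prime implicants: --01, --10

2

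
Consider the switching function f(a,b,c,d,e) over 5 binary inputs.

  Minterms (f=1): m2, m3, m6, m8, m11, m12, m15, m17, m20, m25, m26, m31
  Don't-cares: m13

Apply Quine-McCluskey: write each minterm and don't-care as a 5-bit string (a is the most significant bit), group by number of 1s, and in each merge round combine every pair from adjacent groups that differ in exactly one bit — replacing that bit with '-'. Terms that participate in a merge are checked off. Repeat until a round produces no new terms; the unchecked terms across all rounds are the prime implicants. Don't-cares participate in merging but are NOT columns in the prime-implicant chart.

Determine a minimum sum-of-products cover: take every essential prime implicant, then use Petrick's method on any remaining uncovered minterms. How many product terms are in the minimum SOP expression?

Round 0: 00010✓ 00011✓ 00110✓ 01000✓ 01011✓ 01100✓ 01101✓ 01111✓ 10001✓ 10100 11001✓ 11010 11111✓
Round 1: -1111 0-011 00-10 0001- 01-00 01-11 011-1 0110- 1-001
PIs = {-1111, 0-011, 00-10, 0001-, 01-00, 01-11, 011-1, 0110-, 1-001, 10100, 11010}
Coverage chart:
  m2: 00-10,0001-
  m3: 0-011,0001-
  m6: 00-10 ←essential
  m8: 01-00 ←essential
  m11: 0-011,01-11
  m12: 01-00,0110-
  m15: -1111,01-11,011-1
  m17: 1-001 ←essential
  m20: 10100 ←essential
  m25: 1-001 ←essential
  m26: 11010 ←essential
  m31: -1111 ←essential
Essential: -1111, 00-10, 01-00, 1-001, 10100, 11010
Petrick residual → 0-011
Min cover (7 terms): bcde + a'c'de + a'b'de' + a'bd'e' + ac'd'e + ab'cd'e' + abc'de'

7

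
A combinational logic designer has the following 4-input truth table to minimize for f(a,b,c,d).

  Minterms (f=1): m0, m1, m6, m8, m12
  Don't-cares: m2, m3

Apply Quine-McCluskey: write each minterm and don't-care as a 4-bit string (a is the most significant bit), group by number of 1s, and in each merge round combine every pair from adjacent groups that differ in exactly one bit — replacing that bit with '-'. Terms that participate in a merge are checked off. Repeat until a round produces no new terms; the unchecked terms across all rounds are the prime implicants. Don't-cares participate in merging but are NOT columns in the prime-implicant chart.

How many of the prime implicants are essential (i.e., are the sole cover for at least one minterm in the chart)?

size-2^0 implicants → 0000(✓)  0001(✓)  0010(✓)  0011(✓)  0110(✓)  1000(✓)  1100(✓)
size-2^1 implicants → -000  0-10  00-0(✓)  00-1(✓)  000-(✓)  001-(✓)  1-00
size-2^2 implicants → 00--
Unchecked terms (primes): -000, 0-10, 00--, 1-00
Minterm coverage:
  m0 ⊆ -000,00--
  m1 ⊆ 00-- [E]
  m6 ⊆ 0-10 [E]
  m8 ⊆ -000,1-00
  m12 ⊆ 1-00 [E]
E = {0-10, 00--, 1-00}

3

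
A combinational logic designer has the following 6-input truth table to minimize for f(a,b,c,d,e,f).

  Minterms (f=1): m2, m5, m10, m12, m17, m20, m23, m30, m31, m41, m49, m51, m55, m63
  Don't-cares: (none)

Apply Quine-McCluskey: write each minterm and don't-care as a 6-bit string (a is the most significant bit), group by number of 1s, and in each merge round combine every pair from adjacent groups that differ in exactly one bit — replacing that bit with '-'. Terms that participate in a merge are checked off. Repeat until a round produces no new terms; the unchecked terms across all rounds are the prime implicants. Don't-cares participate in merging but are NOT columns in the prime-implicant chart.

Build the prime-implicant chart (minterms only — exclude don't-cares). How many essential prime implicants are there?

Round 0: 000010✓ 000101 001010✓ 001100 010001✓ 010100 010111✓ 011110✓ 011111✓ 101001 110001✓ 110011✓ 110111✓ 111111✓
Round 1: -10001 -10111✓ -11111✓ 00-010 01-111✓ 01111- 11-111✓ 110-11 1100-1
Round 2: -1-111
PIs = {-1-111, -10001, 00-010, 000101, 001100, 010100, 01111-, 101001, 110-11, 1100-1}
Coverage chart:
  m2: 00-010 ←essential
  m5: 000101 ←essential
  m10: 00-010 ←essential
  m12: 001100 ←essential
  m17: -10001 ←essential
  m20: 010100 ←essential
  m23: -1-111 ←essential
  m30: 01111- ←essential
  m31: -1-111,01111-
  m41: 101001 ←essential
  m49: -10001,1100-1
  m51: 110-11,1100-1
  m55: -1-111,110-11
  m63: -1-111 ←essential
Essential: -1-111, -10001, 00-010, 000101, 001100, 010100, 01111-, 101001

8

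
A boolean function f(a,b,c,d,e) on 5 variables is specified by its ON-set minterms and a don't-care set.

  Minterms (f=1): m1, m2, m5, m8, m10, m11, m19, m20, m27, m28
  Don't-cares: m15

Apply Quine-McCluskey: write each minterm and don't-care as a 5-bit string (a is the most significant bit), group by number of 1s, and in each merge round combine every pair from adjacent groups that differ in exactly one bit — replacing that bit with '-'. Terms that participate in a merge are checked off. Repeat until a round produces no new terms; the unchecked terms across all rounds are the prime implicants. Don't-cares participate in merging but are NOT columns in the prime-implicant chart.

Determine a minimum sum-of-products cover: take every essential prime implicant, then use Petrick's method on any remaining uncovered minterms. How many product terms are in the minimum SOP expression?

size-2^0 implicants → 00001(✓)  00010(✓)  00101(✓)  01000(✓)  01010(✓)  01011(✓)  01111(✓)  10011(✓)  10100(✓)  11011(✓)  11100(✓)
size-2^1 implicants → -1011  0-010  00-01  01-11  010-0  0101-  1-011  1-100
Unchecked terms (primes): -1011, 0-010, 00-01, 01-11, 010-0, 0101-, 1-011, 1-100
Minterm coverage:
  m1 ⊆ 00-01 [E]
  m2 ⊆ 0-010 [E]
  m5 ⊆ 00-01 [E]
  m8 ⊆ 010-0 [E]
  m10 ⊆ 0-010,010-0,0101-
  m11 ⊆ -1011,01-11,0101-
  m19 ⊆ 1-011 [E]
  m20 ⊆ 1-100 [E]
  m27 ⊆ -1011,1-011
  m28 ⊆ 1-100 [E]
E = {0-010, 00-01, 010-0, 1-011, 1-100}
Petrick residual → -1011
Cover = bc'de + a'c'de' + a'b'd'e + a'bc'e' + ac'de + acd'e'  |cover|=6

6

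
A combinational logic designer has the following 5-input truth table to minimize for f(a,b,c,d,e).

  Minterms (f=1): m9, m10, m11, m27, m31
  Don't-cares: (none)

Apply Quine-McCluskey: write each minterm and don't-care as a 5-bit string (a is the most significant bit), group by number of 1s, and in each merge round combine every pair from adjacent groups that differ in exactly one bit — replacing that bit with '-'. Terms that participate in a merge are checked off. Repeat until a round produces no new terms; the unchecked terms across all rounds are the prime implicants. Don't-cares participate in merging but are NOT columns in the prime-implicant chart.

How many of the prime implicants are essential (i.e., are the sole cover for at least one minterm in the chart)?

3

[col 0] 01001*, 01010*, 01011*, 11011*, 11111*
[col 1] -1011, 010-1, 0101-, 11-11
Prime implicants: -1011, 010-1, 0101-, 11-11
PI chart (minterm → PIs covering it):
  9 | 010-1  (sole → essential)
  10 | 0101-  (sole → essential)
  11 | -1011,010-1,0101-
  27 | -1011,11-11
  31 | 11-11  (sole → essential)
Essential prime implicants: 010-1, 0101-, 11-11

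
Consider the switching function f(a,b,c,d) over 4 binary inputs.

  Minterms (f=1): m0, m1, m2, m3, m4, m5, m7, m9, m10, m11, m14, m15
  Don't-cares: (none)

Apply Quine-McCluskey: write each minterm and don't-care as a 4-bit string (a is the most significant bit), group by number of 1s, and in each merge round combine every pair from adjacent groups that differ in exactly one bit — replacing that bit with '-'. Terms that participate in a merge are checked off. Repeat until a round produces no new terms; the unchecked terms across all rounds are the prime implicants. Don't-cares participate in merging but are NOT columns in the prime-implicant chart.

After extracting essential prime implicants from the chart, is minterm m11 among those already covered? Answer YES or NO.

[col 0] 0000*, 0001*, 0010*, 0011*, 0100*, 0101*, 0111*, 1001*, 1010*, 1011*, 1110*, 1111*
[col 1] -001*, -010*, -011*, -111*, 0-00*, 0-01*, 0-11*, 00-0*, 00-1*, 000-*, 001-*, 01-1*, 010-*, 1-10*, 1-11*, 10-1*, 101-*, 111-*
[col 2] --11, -0-1, -01-, 0--1, 0-0-, 00--, 1-1-
Prime implicants: --11, -0-1, -01-, 0--1, 0-0-, 00--, 1-1-
PI chart (minterm → PIs covering it):
  0 | 0-0-,00--
  1 | -0-1,0--1,0-0-,00--
  2 | -01-,00--
  3 | --11,-0-1,-01-,0--1,00--
  4 | 0-0-  (sole → essential)
  5 | 0--1,0-0-
  7 | --11,0--1
  9 | -0-1  (sole → essential)
  10 | -01-,1-1-
  11 | --11,-0-1,-01-,1-1-
  14 | 1-1-  (sole → essential)
  15 | --11,1-1-
Essential prime implicants: -0-1, 0-0-, 1-1-

YES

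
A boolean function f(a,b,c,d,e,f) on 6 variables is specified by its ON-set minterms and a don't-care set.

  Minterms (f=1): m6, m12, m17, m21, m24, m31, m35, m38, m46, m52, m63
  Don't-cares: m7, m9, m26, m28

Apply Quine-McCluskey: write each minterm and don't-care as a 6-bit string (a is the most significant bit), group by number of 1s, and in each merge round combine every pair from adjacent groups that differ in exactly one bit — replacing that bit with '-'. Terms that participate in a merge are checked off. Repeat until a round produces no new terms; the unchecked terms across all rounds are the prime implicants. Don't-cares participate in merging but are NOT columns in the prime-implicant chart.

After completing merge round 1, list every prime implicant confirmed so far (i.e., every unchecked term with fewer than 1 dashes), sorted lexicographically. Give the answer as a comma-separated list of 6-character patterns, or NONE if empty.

size-2^0 implicants → 000110(✓)  000111(✓)  001001  001100(✓)  010001(✓)  010101(✓)  011000(✓)  011010(✓)  011100(✓)  011111(✓)  100011  100110(✓)  101110(✓)  110100  111111(✓)
size-2^1 implicants → -00110  -11111  0-1100  00011-  010-01  011-00  0110-0  10-110
Unchecked terms (primes): -00110, -11111, 0-1100, 00011-, 001001, 010-01, 011-00, 0110-0, 10-110, 100011, 110100

001001, 100011, 110100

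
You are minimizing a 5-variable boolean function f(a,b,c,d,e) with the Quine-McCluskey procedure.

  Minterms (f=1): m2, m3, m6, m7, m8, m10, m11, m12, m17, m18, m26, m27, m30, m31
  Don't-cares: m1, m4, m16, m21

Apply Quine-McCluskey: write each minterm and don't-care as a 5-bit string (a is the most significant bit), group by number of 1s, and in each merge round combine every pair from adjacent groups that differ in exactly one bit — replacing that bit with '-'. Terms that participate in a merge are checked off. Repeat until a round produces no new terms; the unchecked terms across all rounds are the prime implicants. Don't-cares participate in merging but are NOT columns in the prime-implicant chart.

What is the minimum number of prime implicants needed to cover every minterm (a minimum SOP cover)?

size-2^0 implicants → 00001(✓)  00010(✓)  00011(✓)  00100(✓)  00110(✓)  00111(✓)  01000(✓)  01010(✓)  01011(✓)  01100(✓)  10000(✓)  10001(✓)  10010(✓)  10101(✓)  11010(✓)  11011(✓)  11110(✓)  11111(✓)
size-2^1 implicants → -0001  -0010(✓)  -1010(✓)  -1011(✓)  0-010(✓)  0-011(✓)  0-100  00-10(✓)  00-11(✓)  000-1  0001-(✓)  001-0  0011-(✓)  01-00  010-0  0101-(✓)  1-010(✓)  10-01  100-0  1000-  11-10(✓)  11-11(✓)  1101-(✓)  1111-(✓)
size-2^2 implicants → --010  -101-  0-01-  00-1-  11-1-
Unchecked terms (primes): --010, -0001, -101-, 0-01-, 0-100, 00-1-, 000-1, 001-0, 01-00, 010-0, 10-01, 100-0, 1000-, 11-1-
Minterm coverage:
  m2 ⊆ --010,0-01-,00-1-
  m3 ⊆ 0-01-,00-1-,000-1
  m6 ⊆ 00-1-,001-0
  m7 ⊆ 00-1- [E]
  m8 ⊆ 01-00,010-0
  m10 ⊆ --010,-101-,0-01-,010-0
  m11 ⊆ -101-,0-01-
  m12 ⊆ 0-100,01-00
  m17 ⊆ -0001,10-01,1000-
  m18 ⊆ --010,100-0
  m26 ⊆ --010,-101-,11-1-
  m27 ⊆ -101-,11-1-
  m30 ⊆ 11-1- [E]
  m31 ⊆ 11-1- [E]
E = {00-1-, 11-1-}
Petrick residual → --010, -0001, -101-, 01-00
Cover = c'de' + b'c'd'e + bc'd + a'b'd + a'bd'e' + abd  |cover|=6

6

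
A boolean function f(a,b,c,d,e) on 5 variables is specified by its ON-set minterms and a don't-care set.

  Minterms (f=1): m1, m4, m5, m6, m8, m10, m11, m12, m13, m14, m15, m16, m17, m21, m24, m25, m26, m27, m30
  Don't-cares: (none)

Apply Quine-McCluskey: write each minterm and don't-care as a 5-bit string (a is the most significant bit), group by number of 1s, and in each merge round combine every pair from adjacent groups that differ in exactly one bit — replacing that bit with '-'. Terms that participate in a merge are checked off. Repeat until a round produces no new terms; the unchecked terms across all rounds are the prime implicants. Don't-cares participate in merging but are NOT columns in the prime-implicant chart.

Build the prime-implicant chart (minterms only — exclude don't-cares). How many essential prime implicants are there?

[col 0] 00001*, 00100*, 00101*, 00110*, 01000*, 01010*, 01011*, 01100*, 01101*, 01110*, 01111*, 10000*, 10001*, 10101*, 11000*, 11001*, 11010*, 11011*, 11110*
[col 1] -0001*, -0101*, -1000*, -1010*, -1011*, -1110*, 0-100*, 0-101*, 0-110*, 00-01*, 001-0*, 0010-*, 01-00*, 01-10*, 01-11*, 010-0*, 0101-*, 011-0*, 011-1*, 0110-*, 0111-*, 1-000*, 1-001*, 10-01*, 1000-*, 11-10*, 110-0*, 110-1*, 1100-*, 1101-*
[col 2] -0-01, -1-10, -10-0, -101-, 0-1-0, 0-10-, 01--0, 01-1-, 011--, 1-00-, 110--
Prime implicants: -0-01, -1-10, -10-0, -101-, 0-1-0, 0-10-, 01--0, 01-1-, 011--, 1-00-, 110--
PI chart (minterm → PIs covering it):
  1 | -0-01  (sole → essential)
  4 | 0-1-0,0-10-
  5 | -0-01,0-10-
  6 | 0-1-0  (sole → essential)
  8 | -10-0,01--0
  10 | -1-10,-10-0,-101-,01--0,01-1-
  11 | -101-,01-1-
  12 | 0-1-0,0-10-,01--0,011--
  13 | 0-10-,011--
  14 | -1-10,0-1-0,01--0,01-1-,011--
  15 | 01-1-,011--
  16 | 1-00-  (sole → essential)
  17 | -0-01,1-00-
  21 | -0-01  (sole → essential)
  24 | -10-0,1-00-,110--
  25 | 1-00-,110--
  26 | -1-10,-10-0,-101-,110--
  27 | -101-,110--
  30 | -1-10  (sole → essential)
Essential prime implicants: -0-01, -1-10, 0-1-0, 1-00-

4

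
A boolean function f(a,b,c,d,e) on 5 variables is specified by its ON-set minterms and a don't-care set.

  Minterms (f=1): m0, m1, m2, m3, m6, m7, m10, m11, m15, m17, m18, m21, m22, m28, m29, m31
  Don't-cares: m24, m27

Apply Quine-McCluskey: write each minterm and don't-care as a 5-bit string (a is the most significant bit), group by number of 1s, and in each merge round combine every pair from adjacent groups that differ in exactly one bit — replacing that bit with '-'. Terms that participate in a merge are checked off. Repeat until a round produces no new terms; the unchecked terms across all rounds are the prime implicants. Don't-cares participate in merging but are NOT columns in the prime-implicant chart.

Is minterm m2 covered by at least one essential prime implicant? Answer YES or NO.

[col 0] 00000*, 00001*, 00010*, 00011*, 00110*, 00111*, 01010*, 01011*, 01111*, 10001*, 10010*, 10101*, 10110*, 11000*, 11011*, 11100*, 11101*, 11111*
[col 1] -0001, -0010*, -0110*, -1011*, -1111*, 0-010*, 0-011*, 0-111*, 00-10*, 00-11*, 000-0*, 000-1*, 0000-*, 0001-*, 0011-*, 01-11*, 0101-*, 1-101, 10-01, 10-10*, 11-00, 11-11*, 111-1, 1110-
[col 2] -0-10, -1-11, 0--11, 0-01-, 00-1-, 000--
Prime implicants: -0-10, -0001, -1-11, 0--11, 0-01-, 00-1-, 000--, 1-101, 10-01, 11-00, 111-1, 1110-
PI chart (minterm → PIs covering it):
  0 | 000--  (sole → essential)
  1 | -0001,000--
  2 | -0-10,0-01-,00-1-,000--
  3 | 0--11,0-01-,00-1-,000--
  6 | -0-10,00-1-
  7 | 0--11,00-1-
  10 | 0-01-  (sole → essential)
  11 | -1-11,0--11,0-01-
  15 | -1-11,0--11
  17 | -0001,10-01
  18 | -0-10  (sole → essential)
  21 | 1-101,10-01
  22 | -0-10  (sole → essential)
  28 | 11-00,1110-
  29 | 1-101,111-1,1110-
  31 | -1-11,111-1
Essential prime implicants: -0-10, 0-01-, 000--

YES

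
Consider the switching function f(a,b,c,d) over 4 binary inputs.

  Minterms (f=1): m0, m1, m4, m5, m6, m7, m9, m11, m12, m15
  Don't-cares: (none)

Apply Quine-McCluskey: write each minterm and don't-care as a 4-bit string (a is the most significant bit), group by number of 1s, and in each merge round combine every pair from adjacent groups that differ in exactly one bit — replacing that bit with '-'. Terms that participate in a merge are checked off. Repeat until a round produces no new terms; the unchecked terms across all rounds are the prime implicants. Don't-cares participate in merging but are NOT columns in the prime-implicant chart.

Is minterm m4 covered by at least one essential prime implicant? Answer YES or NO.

[col 0] 0000*, 0001*, 0100*, 0101*, 0110*, 0111*, 1001*, 1011*, 1100*, 1111*
[col 1] -001, -100, -111, 0-00*, 0-01*, 000-*, 01-0*, 01-1*, 010-*, 011-*, 1-11, 10-1
[col 2] 0-0-, 01--
Prime implicants: -001, -100, -111, 0-0-, 01--, 1-11, 10-1
PI chart (minterm → PIs covering it):
  0 | 0-0-  (sole → essential)
  1 | -001,0-0-
  4 | -100,0-0-,01--
  5 | 0-0-,01--
  6 | 01--  (sole → essential)
  7 | -111,01--
  9 | -001,10-1
  11 | 1-11,10-1
  12 | -100  (sole → essential)
  15 | -111,1-11
Essential prime implicants: -100, 0-0-, 01--

YES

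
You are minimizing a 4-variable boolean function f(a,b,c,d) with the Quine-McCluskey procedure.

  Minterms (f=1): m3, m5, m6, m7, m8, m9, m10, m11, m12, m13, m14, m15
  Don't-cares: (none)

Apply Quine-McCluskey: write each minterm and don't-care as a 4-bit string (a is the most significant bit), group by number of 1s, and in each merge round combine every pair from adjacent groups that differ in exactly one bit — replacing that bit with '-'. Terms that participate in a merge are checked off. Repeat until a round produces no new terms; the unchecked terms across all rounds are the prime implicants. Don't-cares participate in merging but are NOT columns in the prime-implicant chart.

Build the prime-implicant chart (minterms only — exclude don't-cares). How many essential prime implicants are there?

size-2^0 implicants → 0011(✓)  0101(✓)  0110(✓)  0111(✓)  1000(✓)  1001(✓)  1010(✓)  1011(✓)  1100(✓)  1101(✓)  1110(✓)  1111(✓)
size-2^1 implicants → -011(✓)  -101(✓)  -110(✓)  -111(✓)  0-11(✓)  01-1(✓)  011-(✓)  1-00(✓)  1-01(✓)  1-10(✓)  1-11(✓)  10-0(✓)  10-1(✓)  100-(✓)  101-(✓)  11-0(✓)  11-1(✓)  110-(✓)  111-(✓)
size-2^2 implicants → --11  -1-1  -11-  1--0(✓)  1--1(✓)  1-0-(✓)  1-1-(✓)  10--(✓)  11--(✓)
size-2^3 implicants → 1---
Unchecked terms (primes): --11, -1-1, -11-, 1---
Minterm coverage:
  m3 ⊆ --11 [E]
  m5 ⊆ -1-1 [E]
  m6 ⊆ -11- [E]
  m7 ⊆ --11,-1-1,-11-
  m8 ⊆ 1--- [E]
  m9 ⊆ 1--- [E]
  m10 ⊆ 1--- [E]
  m11 ⊆ --11,1---
  m12 ⊆ 1--- [E]
  m13 ⊆ -1-1,1---
  m14 ⊆ -11-,1---
  m15 ⊆ --11,-1-1,-11-,1---
E = {--11, -1-1, -11-, 1---}

4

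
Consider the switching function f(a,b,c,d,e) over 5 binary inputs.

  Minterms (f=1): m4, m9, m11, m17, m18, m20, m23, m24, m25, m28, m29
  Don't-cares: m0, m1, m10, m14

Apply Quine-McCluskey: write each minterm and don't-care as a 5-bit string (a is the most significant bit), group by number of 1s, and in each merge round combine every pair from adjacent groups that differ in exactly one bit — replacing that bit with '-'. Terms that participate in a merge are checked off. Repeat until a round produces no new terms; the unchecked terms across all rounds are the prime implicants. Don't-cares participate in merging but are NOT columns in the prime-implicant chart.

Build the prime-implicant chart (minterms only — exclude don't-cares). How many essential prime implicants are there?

4

Round 0: 00000✓ 00001✓ 00100✓ 01001✓ 01010✓ 01011✓ 01110✓ 10001✓ 10010 10100✓ 10111 11000✓ 11001✓ 11100✓ 11101✓
Round 1: -0001✓ -0100 -1001✓ 0-001✓ 00-00 0000- 01-10 010-1 0101- 1-001✓ 1-100 11-00✓ 11-01✓ 1100-✓ 1110-✓
Round 2: --001 11-0-
PIs = {--001, -0100, 00-00, 0000-, 01-10, 010-1, 0101-, 1-100, 10010, 10111, 11-0-}
Coverage chart:
  m4: -0100,00-00
  m9: --001,010-1
  m11: 010-1,0101-
  m17: --001 ←essential
  m18: 10010 ←essential
  m20: -0100,1-100
  m23: 10111 ←essential
  m24: 11-0- ←essential
  m25: --001,11-0-
  m28: 1-100,11-0-
  m29: 11-0- ←essential
Essential: --001, 10010, 10111, 11-0-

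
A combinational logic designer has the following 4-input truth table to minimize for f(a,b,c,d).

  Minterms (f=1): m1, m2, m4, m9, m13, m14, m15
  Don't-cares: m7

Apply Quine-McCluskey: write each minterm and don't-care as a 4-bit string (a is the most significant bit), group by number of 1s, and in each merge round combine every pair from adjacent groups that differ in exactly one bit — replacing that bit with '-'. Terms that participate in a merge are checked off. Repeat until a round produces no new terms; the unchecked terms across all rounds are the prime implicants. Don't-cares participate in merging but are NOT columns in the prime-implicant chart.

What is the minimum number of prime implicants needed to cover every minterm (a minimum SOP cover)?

Round 0: 0001✓ 0010 0100 0111✓ 1001✓ 1101✓ 1110✓ 1111✓
Round 1: -001 -111 1-01 11-1 111-
PIs = {-001, -111, 0010, 0100, 1-01, 11-1, 111-}
Coverage chart:
  m1: -001 ←essential
  m2: 0010 ←essential
  m4: 0100 ←essential
  m9: -001,1-01
  m13: 1-01,11-1
  m14: 111- ←essential
  m15: -111,11-1,111-
Essential: -001, 0010, 0100, 111-
Petrick residual → 1-01
Min cover (5 terms): b'c'd + a'b'cd' + a'bc'd' + ac'd + abc

5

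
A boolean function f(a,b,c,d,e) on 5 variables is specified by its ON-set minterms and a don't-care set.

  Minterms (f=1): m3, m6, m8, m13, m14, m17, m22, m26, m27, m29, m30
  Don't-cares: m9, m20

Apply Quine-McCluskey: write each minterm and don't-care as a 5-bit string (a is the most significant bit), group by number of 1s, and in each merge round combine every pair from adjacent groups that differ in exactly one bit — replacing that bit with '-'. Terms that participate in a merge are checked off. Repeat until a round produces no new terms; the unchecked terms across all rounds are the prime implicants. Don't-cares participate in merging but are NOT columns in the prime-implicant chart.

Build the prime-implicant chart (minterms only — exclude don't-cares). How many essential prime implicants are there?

size-2^0 implicants → 00011  00110(✓)  01000(✓)  01001(✓)  01101(✓)  01110(✓)  10001  10100(✓)  10110(✓)  11010(✓)  11011(✓)  11101(✓)  11110(✓)
size-2^1 implicants → -0110(✓)  -1101  -1110(✓)  0-110(✓)  01-01  0100-  1-110(✓)  101-0  11-10  1101-
size-2^2 implicants → --110
Unchecked terms (primes): --110, -1101, 00011, 01-01, 0100-, 10001, 101-0, 11-10, 1101-
Minterm coverage:
  m3 ⊆ 00011 [E]
  m6 ⊆ --110 [E]
  m8 ⊆ 0100- [E]
  m13 ⊆ -1101,01-01
  m14 ⊆ --110 [E]
  m17 ⊆ 10001 [E]
  m22 ⊆ --110,101-0
  m26 ⊆ 11-10,1101-
  m27 ⊆ 1101- [E]
  m29 ⊆ -1101 [E]
  m30 ⊆ --110,11-10
E = {--110, -1101, 00011, 0100-, 10001, 1101-}

6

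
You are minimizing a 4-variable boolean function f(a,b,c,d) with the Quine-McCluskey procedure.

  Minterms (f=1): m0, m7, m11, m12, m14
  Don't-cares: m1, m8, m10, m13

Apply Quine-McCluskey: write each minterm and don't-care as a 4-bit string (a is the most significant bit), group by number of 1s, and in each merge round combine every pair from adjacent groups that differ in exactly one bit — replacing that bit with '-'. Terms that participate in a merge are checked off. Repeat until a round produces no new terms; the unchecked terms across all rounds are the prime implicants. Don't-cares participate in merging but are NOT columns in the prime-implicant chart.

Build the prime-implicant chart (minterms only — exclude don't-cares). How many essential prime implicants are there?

Round 0: 0000✓ 0001✓ 0111 1000✓ 1010✓ 1011✓ 1100✓ 1101✓ 1110✓
Round 1: -000 000- 1-00✓ 1-10✓ 10-0✓ 101- 11-0✓ 110-
Round 2: 1--0
PIs = {-000, 000-, 0111, 1--0, 101-, 110-}
Coverage chart:
  m0: -000,000-
  m7: 0111 ←essential
  m11: 101- ←essential
  m12: 1--0,110-
  m14: 1--0 ←essential
Essential: 0111, 1--0, 101-

3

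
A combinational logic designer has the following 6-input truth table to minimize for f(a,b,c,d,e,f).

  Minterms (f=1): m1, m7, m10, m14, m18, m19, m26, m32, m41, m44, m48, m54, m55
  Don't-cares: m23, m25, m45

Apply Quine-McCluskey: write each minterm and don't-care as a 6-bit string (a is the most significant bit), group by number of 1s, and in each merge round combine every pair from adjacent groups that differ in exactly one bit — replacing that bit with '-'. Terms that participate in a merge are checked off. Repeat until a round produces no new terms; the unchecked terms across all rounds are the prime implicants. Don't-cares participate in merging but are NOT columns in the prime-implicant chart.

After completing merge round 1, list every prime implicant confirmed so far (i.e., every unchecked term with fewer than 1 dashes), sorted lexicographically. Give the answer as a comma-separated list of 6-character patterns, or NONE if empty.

000001, 011001

size-2^0 implicants → 000001  000111(✓)  001010(✓)  001110(✓)  010010(✓)  010011(✓)  010111(✓)  011001  011010(✓)  100000(✓)  101001(✓)  101100(✓)  101101(✓)  110000(✓)  110110(✓)  110111(✓)
size-2^1 implicants → -10111  0-0111  0-1010  001-10  01-010  010-11  01001-  1-0000  101-01  10110-  11011-
Unchecked terms (primes): -10111, 0-0111, 0-1010, 000001, 001-10, 01-010, 010-11, 01001-, 011001, 1-0000, 101-01, 10110-, 11011-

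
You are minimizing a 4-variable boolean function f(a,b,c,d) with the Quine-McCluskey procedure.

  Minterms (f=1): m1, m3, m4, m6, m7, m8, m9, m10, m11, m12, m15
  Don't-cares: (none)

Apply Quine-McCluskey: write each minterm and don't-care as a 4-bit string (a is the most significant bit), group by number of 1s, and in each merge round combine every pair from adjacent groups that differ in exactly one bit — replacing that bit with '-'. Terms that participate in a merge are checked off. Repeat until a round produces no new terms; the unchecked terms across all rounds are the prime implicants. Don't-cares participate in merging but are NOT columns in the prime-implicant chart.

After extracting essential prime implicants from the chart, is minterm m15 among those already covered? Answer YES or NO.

YES

size-2^0 implicants → 0001(✓)  0011(✓)  0100(✓)  0110(✓)  0111(✓)  1000(✓)  1001(✓)  1010(✓)  1011(✓)  1100(✓)  1111(✓)
size-2^1 implicants → -001(✓)  -011(✓)  -100  -111(✓)  0-11(✓)  00-1(✓)  01-0  011-  1-00  1-11(✓)  10-0(✓)  10-1(✓)  100-(✓)  101-(✓)
size-2^2 implicants → --11  -0-1  10--
Unchecked terms (primes): --11, -0-1, -100, 01-0, 011-, 1-00, 10--
Minterm coverage:
  m1 ⊆ -0-1 [E]
  m3 ⊆ --11,-0-1
  m4 ⊆ -100,01-0
  m6 ⊆ 01-0,011-
  m7 ⊆ --11,011-
  m8 ⊆ 1-00,10--
  m9 ⊆ -0-1,10--
  m10 ⊆ 10-- [E]
  m11 ⊆ --11,-0-1,10--
  m12 ⊆ -100,1-00
  m15 ⊆ --11 [E]
E = {--11, -0-1, 10--}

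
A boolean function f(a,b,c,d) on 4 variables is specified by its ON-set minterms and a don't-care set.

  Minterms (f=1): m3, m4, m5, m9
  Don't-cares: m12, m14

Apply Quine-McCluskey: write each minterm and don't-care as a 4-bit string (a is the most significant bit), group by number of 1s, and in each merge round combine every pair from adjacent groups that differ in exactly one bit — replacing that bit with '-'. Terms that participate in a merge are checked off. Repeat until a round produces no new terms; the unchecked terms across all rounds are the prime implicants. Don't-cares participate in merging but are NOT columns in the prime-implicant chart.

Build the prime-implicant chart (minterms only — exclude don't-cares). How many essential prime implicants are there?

3

[col 0] 0011, 0100*, 0101*, 1001, 1100*, 1110*
[col 1] -100, 010-, 11-0
Prime implicants: -100, 0011, 010-, 1001, 11-0
PI chart (minterm → PIs covering it):
  3 | 0011  (sole → essential)
  4 | -100,010-
  5 | 010-  (sole → essential)
  9 | 1001  (sole → essential)
Essential prime implicants: 0011, 010-, 1001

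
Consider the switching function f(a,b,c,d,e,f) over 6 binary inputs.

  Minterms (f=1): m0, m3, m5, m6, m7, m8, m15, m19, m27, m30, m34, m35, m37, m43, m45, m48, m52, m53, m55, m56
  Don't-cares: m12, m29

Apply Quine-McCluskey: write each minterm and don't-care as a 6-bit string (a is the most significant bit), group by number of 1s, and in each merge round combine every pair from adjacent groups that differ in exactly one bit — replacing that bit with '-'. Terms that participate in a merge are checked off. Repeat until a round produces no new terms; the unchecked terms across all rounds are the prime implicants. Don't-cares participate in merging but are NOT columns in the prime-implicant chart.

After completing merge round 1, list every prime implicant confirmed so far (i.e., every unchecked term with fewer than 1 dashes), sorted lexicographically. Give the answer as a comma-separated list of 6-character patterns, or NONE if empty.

011101, 011110

Round 0: 000000✓ 000011✓ 000101✓ 000110✓ 000111✓ 001000✓ 001100✓ 001111✓ 010011✓ 011011✓ 011101 011110 100010✓ 100011✓ 100101✓ 101011✓ 101101✓ 110000✓ 110100✓ 110101✓ 110111✓ 111000✓
Round 1: -00011 -00101 0-0011 00-000 00-111 000-11 0001-1 00011- 001-00 01-011 1-0101 10-011 10-101 10001- 11-000 110-00 1101-1 11010-
PIs = {-00011, -00101, 0-0011, 00-000, 00-111, 000-11, 0001-1, 00011-, 001-00, 01-011, 011101, 011110, 1-0101, 10-011, 10-101, 10001-, 11-000, 110-00, 1101-1, 11010-}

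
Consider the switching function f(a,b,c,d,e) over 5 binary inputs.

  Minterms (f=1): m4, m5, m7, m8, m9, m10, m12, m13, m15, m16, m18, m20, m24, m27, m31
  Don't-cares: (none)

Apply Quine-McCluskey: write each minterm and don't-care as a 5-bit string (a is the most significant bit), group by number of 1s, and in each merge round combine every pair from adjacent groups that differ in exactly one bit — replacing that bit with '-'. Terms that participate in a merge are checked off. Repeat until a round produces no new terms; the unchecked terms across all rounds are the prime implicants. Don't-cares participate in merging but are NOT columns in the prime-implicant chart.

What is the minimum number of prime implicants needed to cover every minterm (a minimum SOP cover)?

7

[col 0] 00100*, 00101*, 00111*, 01000*, 01001*, 01010*, 01100*, 01101*, 01111*, 10000*, 10010*, 10100*, 11000*, 11011*, 11111*
[col 1] -0100, -1000, -1111, 0-100*, 0-101*, 0-111*, 001-1*, 0010-*, 01-00*, 01-01*, 010-0, 0100-*, 011-1*, 0110-*, 1-000, 10-00, 100-0, 11-11
[col 2] 0-1-1, 0-10-, 01-0-
Prime implicants: -0100, -1000, -1111, 0-1-1, 0-10-, 01-0-, 010-0, 1-000, 10-00, 100-0, 11-11
PI chart (minterm → PIs covering it):
  4 | -0100,0-10-
  5 | 0-1-1,0-10-
  7 | 0-1-1  (sole → essential)
  8 | -1000,01-0-,010-0
  9 | 01-0-  (sole → essential)
  10 | 010-0  (sole → essential)
  12 | 0-10-,01-0-
  13 | 0-1-1,0-10-,01-0-
  15 | -1111,0-1-1
  16 | 1-000,10-00,100-0
  18 | 100-0  (sole → essential)
  20 | -0100,10-00
  24 | -1000,1-000
  27 | 11-11  (sole → essential)
  31 | -1111,11-11
Essential prime implicants: 0-1-1, 01-0-, 010-0, 100-0, 11-11
Petrick residual → -0100, -1000
Minimum SOP uses 7 PIs: b'cd'e' + bc'd'e' + a'ce + a'bd' + a'bc'e' + ab'c'e' + abde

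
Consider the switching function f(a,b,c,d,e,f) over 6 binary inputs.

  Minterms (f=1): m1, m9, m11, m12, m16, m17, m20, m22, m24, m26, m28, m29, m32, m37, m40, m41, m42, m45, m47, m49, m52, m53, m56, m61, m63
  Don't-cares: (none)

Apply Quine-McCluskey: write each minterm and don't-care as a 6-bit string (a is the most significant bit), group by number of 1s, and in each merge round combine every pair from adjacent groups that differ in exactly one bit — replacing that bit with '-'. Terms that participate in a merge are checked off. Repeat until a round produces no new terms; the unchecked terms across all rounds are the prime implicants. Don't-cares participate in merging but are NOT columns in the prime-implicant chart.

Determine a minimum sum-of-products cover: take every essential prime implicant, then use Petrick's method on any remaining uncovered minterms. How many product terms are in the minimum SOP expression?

15

[col 0] 000001*, 001001*, 001011*, 001100*, 010000*, 010001*, 010100*, 010110*, 011000*, 011010*, 011100*, 011101*, 100000*, 100101*, 101000*, 101001*, 101010*, 101101*, 101111*, 110001*, 110100*, 110101*, 111000*, 111101*, 111111*
[col 1] -01001, -10001, -10100, -11000, -11101, 0-0001, 0-1100, 00-001, 0010-1, 01-000*, 01-100*, 010-00*, 01000-, 0101-0, 011-00*, 0110-0, 01110-, 1-0101*, 1-1000, 1-1101*, 1-1111*, 10-000, 10-101*, 101-01, 1010-0, 10100-, 1011-1*, 11-101*, 110-01, 11010-, 1111-1*
[col 2] 01--00, 1--101, 1-11-1
Prime implicants: -01001, -10001, -10100, -11000, -11101, 0-0001, 0-1100, 00-001, 0010-1, 01--00, 01000-, 0101-0, 0110-0, 01110-, 1--101, 1-1000, 1-11-1, 10-000, 101-01, 1010-0, 10100-, 110-01, 11010-
PI chart (minterm → PIs covering it):
  1 | 0-0001,00-001
  9 | -01001,00-001,0010-1
  11 | 0010-1  (sole → essential)
  12 | 0-1100  (sole → essential)
  16 | 01--00,01000-
  17 | -10001,0-0001,01000-
  20 | -10100,01--00,0101-0
  22 | 0101-0  (sole → essential)
  24 | -11000,01--00,0110-0
  26 | 0110-0  (sole → essential)
  28 | 0-1100,01--00,01110-
  29 | -11101,01110-
  32 | 10-000  (sole → essential)
  37 | 1--101  (sole → essential)
  40 | 1-1000,10-000,1010-0,10100-
  41 | -01001,101-01,10100-
  42 | 1010-0  (sole → essential)
  45 | 1--101,1-11-1,101-01
  47 | 1-11-1  (sole → essential)
  49 | -10001,110-01
  52 | -10100,11010-
  53 | 1--101,110-01,11010-
  56 | -11000,1-1000
  61 | -11101,1--101,1-11-1
  63 | 1-11-1  (sole → essential)
Essential prime implicants: 0-1100, 0010-1, 0101-0, 0110-0, 1--101, 1-11-1, 10-000, 1010-0
Petrick residual → -01001, -10001, -10100, -11000, -11101, 0-0001, 01--00
Minimum SOP uses 15 PIs: b'cd'e'f + bc'd'e'f + bc'de'f' + bcd'e'f' + bcde'f + a'c'd'e'f + a'cde'f' + a'b'cd'f + a'be'f' + a'bc'df' + a'bcd'f' + ade'f + acdf + ab'd'e'f' + ab'cd'f'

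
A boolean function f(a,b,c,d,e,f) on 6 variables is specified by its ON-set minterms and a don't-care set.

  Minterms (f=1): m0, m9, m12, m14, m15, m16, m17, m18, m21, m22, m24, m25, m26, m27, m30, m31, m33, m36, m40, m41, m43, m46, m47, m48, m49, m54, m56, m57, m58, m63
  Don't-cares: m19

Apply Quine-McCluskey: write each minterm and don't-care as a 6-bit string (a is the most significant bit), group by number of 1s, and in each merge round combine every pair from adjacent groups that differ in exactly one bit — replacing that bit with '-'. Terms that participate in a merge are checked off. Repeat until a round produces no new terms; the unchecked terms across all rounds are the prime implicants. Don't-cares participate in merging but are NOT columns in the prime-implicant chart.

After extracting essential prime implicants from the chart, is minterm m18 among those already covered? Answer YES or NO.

NO

size-2^0 implicants → 000000(✓)  001001(✓)  001100(✓)  001110(✓)  001111(✓)  010000(✓)  010001(✓)  010010(✓)  010011(✓)  010101(✓)  010110(✓)  011000(✓)  011001(✓)  011010(✓)  011011(✓)  011110(✓)  011111(✓)  100001(✓)  100100  101000(✓)  101001(✓)  101011(✓)  101110(✓)  101111(✓)  110000(✓)  110001(✓)  110110(✓)  111000(✓)  111001(✓)  111010(✓)  111111(✓)
size-2^1 implicants → -01001(✓)  -01110(✓)  -01111(✓)  -10000(✓)  -10001(✓)  -10110  -11000(✓)  -11001(✓)  -11010(✓)  -11111(✓)  0-0000  0-1001(✓)  0-1110(✓)  0-1111(✓)  0011-0  00111-(✓)  01-000(✓)  01-001(✓)  01-010(✓)  01-011(✓)  01-110(✓)  010-01  010-10(✓)  0100-0(✓)  0100-1(✓)  01000-(✓)  01001-(✓)  011-10(✓)  011-11(✓)  0110-0(✓)  0110-1(✓)  01100-(✓)  01101-(✓)  01111-(✓)  1-0001(✓)  1-1000(✓)  1-1001(✓)  1-1111(✓)  10-001(✓)  101-11  1010-1  10100-(✓)  10111-(✓)  11-000(✓)  11-001(✓)  11000-(✓)  1110-0(✓)  11100-(✓)
size-2^2 implicants → --1001  --1111  -0111-  -1-000(✓)  -1-001(✓)  -1000-(✓)  -110-0  -1100-(✓)  0-111-  01--10  01-0-0(✓)  01-0-1(✓)  01-00-(✓)  01-01-(✓)  0100--(✓)  011-1-  0110--(✓)  1--001  1-100-  11-00-(✓)
size-2^3 implicants → -1-00-  01-0--
Unchecked terms (primes): --1001, --1111, -0111-, -1-00-, -10110, -110-0, 0-0000, 0-111-, 0011-0, 01--10, 01-0--, 010-01, 011-1-, 1--001, 1-100-, 100100, 101-11, 1010-1
Minterm coverage:
  m0 ⊆ 0-0000 [E]
  m9 ⊆ --1001 [E]
  m12 ⊆ 0011-0 [E]
  m14 ⊆ -0111-,0-111-,0011-0
  m15 ⊆ --1111,-0111-,0-111-
  m16 ⊆ -1-00-,0-0000,01-0--
  m17 ⊆ -1-00-,01-0--,010-01
  m18 ⊆ 01--10,01-0--
  m21 ⊆ 010-01 [E]
  m22 ⊆ -10110,01--10
  m24 ⊆ -1-00-,-110-0,01-0--
  m25 ⊆ --1001,-1-00-,01-0--
  m26 ⊆ -110-0,01--10,01-0--,011-1-
  m27 ⊆ 01-0--,011-1-
  m30 ⊆ 0-111-,01--10,011-1-
  m31 ⊆ --1111,0-111-,011-1-
  m33 ⊆ 1--001 [E]
  m36 ⊆ 100100 [E]
  m40 ⊆ 1-100- [E]
  m41 ⊆ --1001,1--001,1-100-,1010-1
  m43 ⊆ 101-11,1010-1
  m46 ⊆ -0111- [E]
  m47 ⊆ --1111,-0111-,101-11
  m48 ⊆ -1-00- [E]
  m49 ⊆ -1-00-,1--001
  m54 ⊆ -10110 [E]
  m56 ⊆ -1-00-,-110-0,1-100-
  m57 ⊆ --1001,-1-00-,1--001,1-100-
  m58 ⊆ -110-0 [E]
  m63 ⊆ --1111 [E]
E = {--1001, --1111, -0111-, -1-00-, -10110, -110-0, 0-0000, 0011-0, 010-01, 1--001, 1-100-, 100100}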